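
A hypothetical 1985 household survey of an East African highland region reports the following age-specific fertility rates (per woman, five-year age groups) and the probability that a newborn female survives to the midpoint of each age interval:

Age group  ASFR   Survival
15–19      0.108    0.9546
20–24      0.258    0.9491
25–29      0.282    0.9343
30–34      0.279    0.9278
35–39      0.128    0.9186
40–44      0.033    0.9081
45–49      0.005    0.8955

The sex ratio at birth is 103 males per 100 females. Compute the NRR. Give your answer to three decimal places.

2.518

Proportion female at birth = 100 / (100 + 103) = 0.49261.
Each age group contributes 5 × ASFR × survival:
  15–19: 5 × 0.108 × 0.9546 = 0.51548
  20–24: 5 × 0.258 × 0.9491 = 1.22434
  25–29: 5 × 0.282 × 0.9343 = 1.31736
  30–34: 5 × 0.279 × 0.9278 = 1.29428
  35–39: 5 × 0.128 × 0.9186 = 0.58790
  40–44: 5 × 0.033 × 0.9081 = 0.14984
  45–49: 5 × 0.005 × 0.8955 = 0.02239
Sum = 5.11159
NRR = 0.49261 × 5.11159 = 2.51802
With NRR above 1 the population is above replacement fertility.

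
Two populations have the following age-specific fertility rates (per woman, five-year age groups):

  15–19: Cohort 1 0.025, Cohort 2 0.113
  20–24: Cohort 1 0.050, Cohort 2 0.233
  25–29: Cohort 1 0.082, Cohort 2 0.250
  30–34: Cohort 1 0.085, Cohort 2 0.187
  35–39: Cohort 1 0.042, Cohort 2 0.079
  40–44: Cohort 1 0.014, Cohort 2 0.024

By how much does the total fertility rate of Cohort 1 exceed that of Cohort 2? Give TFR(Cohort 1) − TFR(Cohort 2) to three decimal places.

-2.940

Cohort 1:
  Sum of ASFRs = 0.025 + 0.050 + 0.082 + 0.085 + 0.042 + 0.014 = 0.298
  TFR = 5 × 0.298 = 1.49
Cohort 2:
  Sum of ASFRs = 0.113 + 0.233 + 0.250 + 0.187 + 0.079 + 0.024 = 0.886
  TFR = 5 × 0.886 = 4.43
Difference = 1.49 − 4.43 = -2.94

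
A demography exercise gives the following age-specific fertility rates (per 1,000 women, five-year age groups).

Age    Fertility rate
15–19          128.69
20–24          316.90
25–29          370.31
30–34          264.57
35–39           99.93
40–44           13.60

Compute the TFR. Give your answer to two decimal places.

5.97

Sum of ASFRs = 128.69 + 316.90 + 370.31 + 264.57 + 99.93 + 13.60 = 1194.00
TFR = 5 × 1194.00 / 1000 = 5.97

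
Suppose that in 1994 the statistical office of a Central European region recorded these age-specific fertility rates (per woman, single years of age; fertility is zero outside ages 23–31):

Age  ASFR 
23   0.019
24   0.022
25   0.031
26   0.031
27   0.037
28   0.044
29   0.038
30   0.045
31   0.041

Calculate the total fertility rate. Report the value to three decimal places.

0.308

Sum of ASFRs = 0.019 + 0.022 + 0.031 + 0.031 + 0.037 + 0.044 + 0.038 + 0.045 + 0.041 = 0.308
TFR = 0.308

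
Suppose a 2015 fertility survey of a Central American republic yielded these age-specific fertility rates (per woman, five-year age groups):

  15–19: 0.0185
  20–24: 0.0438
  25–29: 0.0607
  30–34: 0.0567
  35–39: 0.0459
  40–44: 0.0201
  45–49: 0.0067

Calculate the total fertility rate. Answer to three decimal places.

1.262

Sum of ASFRs = 0.0185 + 0.0438 + 0.0607 + 0.0567 + 0.0459 + 0.0201 + 0.0067 = 0.2524
TFR = 5 × 0.2524 = 1.262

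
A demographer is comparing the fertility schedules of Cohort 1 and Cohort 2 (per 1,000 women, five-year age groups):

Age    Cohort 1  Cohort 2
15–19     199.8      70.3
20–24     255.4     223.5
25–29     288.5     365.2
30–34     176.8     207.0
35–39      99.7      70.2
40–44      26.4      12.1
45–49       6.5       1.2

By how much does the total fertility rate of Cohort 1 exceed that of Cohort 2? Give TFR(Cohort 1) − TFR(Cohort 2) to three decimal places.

Cohort 1:
  Sum of ASFRs = 199.8 + 255.4 + 288.5 + 176.8 + 99.7 + 26.4 + 6.5 = 1053.1
  TFR = 5 × 1053.1 / 1000 = 5.2655
Cohort 2:
  Sum of ASFRs = 70.3 + 223.5 + 365.2 + 207.0 + 70.2 + 12.1 + 1.2 = 949.5
  TFR = 5 × 949.5 / 1000 = 4.7475
Difference = 5.2655 − 4.7475 = 0.518

0.518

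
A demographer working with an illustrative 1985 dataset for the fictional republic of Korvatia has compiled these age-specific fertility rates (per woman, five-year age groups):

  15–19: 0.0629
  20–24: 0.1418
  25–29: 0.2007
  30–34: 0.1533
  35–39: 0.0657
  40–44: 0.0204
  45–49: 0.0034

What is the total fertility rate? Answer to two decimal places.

Sum of ASFRs = 0.0629 + 0.1418 + 0.2007 + 0.1533 + 0.0657 + 0.0204 + 0.0034 = 0.6482
TFR = 5 × 0.6482 = 3.241

3.24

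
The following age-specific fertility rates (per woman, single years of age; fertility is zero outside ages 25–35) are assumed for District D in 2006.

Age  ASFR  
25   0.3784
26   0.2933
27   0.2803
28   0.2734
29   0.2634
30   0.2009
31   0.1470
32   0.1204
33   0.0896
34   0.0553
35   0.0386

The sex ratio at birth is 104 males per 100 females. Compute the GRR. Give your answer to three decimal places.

Proportion female at birth = 100 / (100 + 104) = 0.49020.
Sum of ASFRs = 0.3784 + 0.2933 + 0.2803 + 0.2734 + 0.2634 + 0.2009 + 0.1470 + 0.1204 + 0.0896 + 0.0553 + 0.0386 = 2.1406
TFR = 2.1406
GRR = 0.49020 × 2.1406 = 1.04932

1.049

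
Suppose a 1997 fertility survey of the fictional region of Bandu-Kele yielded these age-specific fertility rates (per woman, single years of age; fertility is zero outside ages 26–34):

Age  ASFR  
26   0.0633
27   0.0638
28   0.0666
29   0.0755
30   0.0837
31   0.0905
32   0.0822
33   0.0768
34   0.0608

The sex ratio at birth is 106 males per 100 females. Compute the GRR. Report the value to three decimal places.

Proportion female at birth = 100 / (100 + 106) = 0.48544.
Sum of ASFRs = 0.0633 + 0.0638 + 0.0666 + 0.0755 + 0.0837 + 0.0905 + 0.0822 + 0.0768 + 0.0608 = 0.6632
TFR = 0.6632
GRR = 0.48544 × 0.6632 = 0.32194

0.322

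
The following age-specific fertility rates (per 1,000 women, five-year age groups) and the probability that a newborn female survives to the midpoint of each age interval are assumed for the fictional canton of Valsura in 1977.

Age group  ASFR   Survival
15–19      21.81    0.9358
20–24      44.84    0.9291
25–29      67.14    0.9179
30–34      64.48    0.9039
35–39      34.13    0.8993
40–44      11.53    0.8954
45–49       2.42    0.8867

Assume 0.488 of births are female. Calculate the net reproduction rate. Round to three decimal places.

0.549

Proportion female at birth = 0.488.
Each age group contributes 5 × ASFR × survival:
  15–19: 5 × 21.81/1000 × 0.9358 = 0.10205
  20–24: 5 × 44.84/1000 × 0.9291 = 0.20830
  25–29: 5 × 67.14/1000 × 0.9179 = 0.30814
  30–34: 5 × 64.48/1000 × 0.9039 = 0.29142
  35–39: 5 × 34.13/1000 × 0.8993 = 0.15347
  40–44: 5 × 11.53/1000 × 0.8954 = 0.05162
  45–49: 5 × 2.42/1000 × 0.8867 = 0.01073
Sum = 1.12573
NRR = 0.488 × 1.12573 = 0.54936
An NRR under 1 implies long-run decline under these rates.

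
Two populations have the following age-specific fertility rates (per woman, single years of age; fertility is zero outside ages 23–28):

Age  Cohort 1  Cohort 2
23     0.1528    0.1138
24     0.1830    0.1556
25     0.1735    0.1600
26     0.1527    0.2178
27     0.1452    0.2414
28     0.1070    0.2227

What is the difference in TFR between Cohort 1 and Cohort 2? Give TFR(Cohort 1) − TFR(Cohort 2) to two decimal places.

Cohort 1:
  Sum of ASFRs = 0.1528 + 0.1830 + 0.1735 + 0.1527 + 0.1452 + 0.1070 = 0.9142
  TFR = 0.9142
Cohort 2:
  Sum of ASFRs = 0.1138 + 0.1556 + 0.1600 + 0.2178 + 0.2414 + 0.2227 = 1.1113
  TFR = 1.1113
Difference = 0.9142 − 1.1113 = -0.1971

-0.20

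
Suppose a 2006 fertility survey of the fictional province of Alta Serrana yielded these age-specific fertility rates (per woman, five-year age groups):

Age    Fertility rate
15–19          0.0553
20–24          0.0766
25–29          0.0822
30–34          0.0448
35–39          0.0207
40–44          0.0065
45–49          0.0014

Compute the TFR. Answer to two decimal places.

1.44

Sum of ASFRs = 0.0553 + 0.0766 + 0.0822 + 0.0448 + 0.0207 + 0.0065 + 0.0014 = 0.2875
TFR = 5 × 0.2875 = 1.4375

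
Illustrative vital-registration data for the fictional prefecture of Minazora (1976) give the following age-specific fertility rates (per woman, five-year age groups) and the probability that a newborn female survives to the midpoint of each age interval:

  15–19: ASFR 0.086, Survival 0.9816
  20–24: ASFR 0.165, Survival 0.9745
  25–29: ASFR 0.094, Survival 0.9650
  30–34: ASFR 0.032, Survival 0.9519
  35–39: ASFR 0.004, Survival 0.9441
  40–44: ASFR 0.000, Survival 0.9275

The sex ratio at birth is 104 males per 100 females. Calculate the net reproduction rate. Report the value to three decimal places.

Proportion female at birth = 100 / (100 + 104) = 0.49020.
Per-age-group product (5 × ASFR × survival probability):
  15–19: 5 × 0.086 × 0.9816 = 0.42209
  20–24: 5 × 0.165 × 0.9745 = 0.80396
  25–29: 5 × 0.094 × 0.9650 = 0.45355
  30–34: 5 × 0.032 × 0.9519 = 0.15230
  35–39: 5 × 0.004 × 0.9441 = 0.01888
  40–44: 5 × 0.000 × 0.9275 = 0.00000
Sum = 1.85078
NRR = 0.49020 × 1.85078 = 0.90725

0.907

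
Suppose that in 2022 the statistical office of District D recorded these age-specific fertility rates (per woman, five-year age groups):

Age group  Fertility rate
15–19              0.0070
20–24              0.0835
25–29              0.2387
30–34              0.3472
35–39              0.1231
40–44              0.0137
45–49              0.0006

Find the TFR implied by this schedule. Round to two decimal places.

4.07

Sum of ASFRs = 0.0070 + 0.0835 + 0.2387 + 0.3472 + 0.1231 + 0.0137 + 0.0006 = 0.8138
TFR = 5 × 0.8138 = 4.069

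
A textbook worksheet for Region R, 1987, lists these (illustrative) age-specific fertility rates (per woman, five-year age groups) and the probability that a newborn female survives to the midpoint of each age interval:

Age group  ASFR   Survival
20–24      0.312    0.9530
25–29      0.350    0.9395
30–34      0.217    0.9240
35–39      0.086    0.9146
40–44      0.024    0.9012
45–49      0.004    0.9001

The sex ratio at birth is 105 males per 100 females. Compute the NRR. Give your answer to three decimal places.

Proportion female at birth = 100 / (100 + 105) = 0.48780.
Each age group contributes 5 × ASFR × survival:
  20–24: 5 × 0.312 × 0.9530 = 1.48668
  25–29: 5 × 0.350 × 0.9395 = 1.64413
  30–34: 5 × 0.217 × 0.9240 = 1.00254
  35–39: 5 × 0.086 × 0.9146 = 0.39328
  40–44: 5 × 0.024 × 0.9012 = 0.10814
  45–49: 5 × 0.004 × 0.9001 = 0.01800
Sum = 4.65277
NRR = 0.48780 × 4.65277 = 2.26962

2.270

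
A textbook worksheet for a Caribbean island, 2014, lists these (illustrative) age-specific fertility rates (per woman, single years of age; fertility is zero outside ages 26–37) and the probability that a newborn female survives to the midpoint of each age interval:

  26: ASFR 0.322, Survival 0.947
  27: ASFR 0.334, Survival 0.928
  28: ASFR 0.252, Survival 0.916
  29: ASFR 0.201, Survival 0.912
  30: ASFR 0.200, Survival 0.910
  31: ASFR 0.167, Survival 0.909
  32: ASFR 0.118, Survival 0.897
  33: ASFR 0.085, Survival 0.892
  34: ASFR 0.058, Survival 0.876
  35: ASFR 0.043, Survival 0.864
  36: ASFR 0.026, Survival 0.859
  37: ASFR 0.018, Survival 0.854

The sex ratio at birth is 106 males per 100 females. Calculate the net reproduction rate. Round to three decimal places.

Proportion female at birth = 100 / (100 + 106) = 0.48544.
Per-age-group product (1 × ASFR × survival probability):
  26: 1 × 0.322 × 0.947 = 0.30493
  27: 1 × 0.334 × 0.928 = 0.30995
  28: 1 × 0.252 × 0.916 = 0.23083
  29: 1 × 0.201 × 0.912 = 0.18331
  30: 1 × 0.200 × 0.910 = 0.18200
  31: 1 × 0.167 × 0.909 = 0.15180
  32: 1 × 0.118 × 0.897 = 0.10585
  33: 1 × 0.085 × 0.892 = 0.07582
  34: 1 × 0.058 × 0.876 = 0.05081
  35: 1 × 0.043 × 0.864 = 0.03715
  36: 1 × 0.026 × 0.859 = 0.02233
  37: 1 × 0.018 × 0.854 = 0.01537
Sum = 1.67015
NRR = 0.48544 × 1.67015 = 0.81076

0.811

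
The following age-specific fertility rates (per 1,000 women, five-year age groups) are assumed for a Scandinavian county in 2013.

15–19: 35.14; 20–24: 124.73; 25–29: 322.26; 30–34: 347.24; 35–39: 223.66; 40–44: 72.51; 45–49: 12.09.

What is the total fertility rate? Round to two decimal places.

5.69

Sum of ASFRs = 35.14 + 124.73 + 322.26 + 347.24 + 223.66 + 72.51 + 12.09 = 1137.63
TFR = 5 × 1137.63 / 1000 = 5.68815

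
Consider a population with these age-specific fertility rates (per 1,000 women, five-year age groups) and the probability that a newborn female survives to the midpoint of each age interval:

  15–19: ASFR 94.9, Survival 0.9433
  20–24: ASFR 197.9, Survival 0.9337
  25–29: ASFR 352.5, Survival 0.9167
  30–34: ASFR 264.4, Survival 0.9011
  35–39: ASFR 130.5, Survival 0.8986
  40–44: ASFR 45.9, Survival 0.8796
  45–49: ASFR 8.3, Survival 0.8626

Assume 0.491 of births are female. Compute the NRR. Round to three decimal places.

Proportion female at birth = 0.491.
Each age group contributes 5 × ASFR × survival:
  15–19: 5 × 94.9/1000 × 0.9433 = 0.44760
  20–24: 5 × 197.9/1000 × 0.9337 = 0.92390
  25–29: 5 × 352.5/1000 × 0.9167 = 1.61568
  30–34: 5 × 264.4/1000 × 0.9011 = 1.19125
  35–39: 5 × 130.5/1000 × 0.8986 = 0.58634
  40–44: 5 × 45.9/1000 × 0.8796 = 0.20187
  45–49: 5 × 8.3/1000 × 0.8626 = 0.03580
Sum = 5.00244
NRR = 0.491 × 5.00244 = 2.45620
NRR > 1, so each generation more than replaces itself.

2.456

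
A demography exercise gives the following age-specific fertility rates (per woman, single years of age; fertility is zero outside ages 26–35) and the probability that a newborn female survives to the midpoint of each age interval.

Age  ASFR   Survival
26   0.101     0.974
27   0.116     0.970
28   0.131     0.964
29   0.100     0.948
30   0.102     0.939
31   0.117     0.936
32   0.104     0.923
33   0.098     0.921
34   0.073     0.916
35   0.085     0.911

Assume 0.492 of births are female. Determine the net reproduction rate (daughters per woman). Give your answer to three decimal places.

Proportion female at birth = 0.492.
Per-age-group product (1 × ASFR × survival probability):
  26: 1 × 0.101 × 0.974 = 0.09837
  27: 1 × 0.116 × 0.970 = 0.11252
  28: 1 × 0.131 × 0.964 = 0.12628
  29: 1 × 0.100 × 0.948 = 0.09480
  30: 1 × 0.102 × 0.939 = 0.09578
  31: 1 × 0.117 × 0.936 = 0.10951
  32: 1 × 0.104 × 0.923 = 0.09599
  33: 1 × 0.098 × 0.921 = 0.09026
  34: 1 × 0.073 × 0.916 = 0.06687
  35: 1 × 0.085 × 0.911 = 0.07744
Sum = 0.96782
NRR = 0.492 × 0.96782 = 0.47617

0.476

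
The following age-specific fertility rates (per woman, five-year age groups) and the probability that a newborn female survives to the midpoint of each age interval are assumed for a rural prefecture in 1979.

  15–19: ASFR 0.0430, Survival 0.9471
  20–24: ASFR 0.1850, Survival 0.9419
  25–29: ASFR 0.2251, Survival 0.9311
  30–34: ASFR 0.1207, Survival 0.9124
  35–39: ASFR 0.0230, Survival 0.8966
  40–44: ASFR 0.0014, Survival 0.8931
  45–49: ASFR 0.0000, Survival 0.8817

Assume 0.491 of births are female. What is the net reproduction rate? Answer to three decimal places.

1.366

Proportion female at birth = 0.491.
Survival-weighted fertility by age (5·fₓ·Sₓ):
  15–19: 5 × 0.0430 × 0.9471 = 0.20363
  20–24: 5 × 0.1850 × 0.9419 = 0.87126
  25–29: 5 × 0.2251 × 0.9311 = 1.04795
  30–34: 5 × 0.1207 × 0.9124 = 0.55063
  35–39: 5 × 0.0230 × 0.8966 = 0.10311
  40–44: 5 × 0.0014 × 0.8931 = 0.00625
  45–49: 5 × 0.0000 × 0.8817 = 0.00000
Sum = 2.78283
NRR = 0.491 × 2.78283 = 1.36637
NRR > 1, so each generation more than replaces itself.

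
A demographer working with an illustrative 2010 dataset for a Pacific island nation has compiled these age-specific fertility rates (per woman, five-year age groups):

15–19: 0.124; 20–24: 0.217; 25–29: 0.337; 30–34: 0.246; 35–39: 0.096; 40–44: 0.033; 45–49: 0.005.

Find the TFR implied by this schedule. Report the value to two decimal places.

5.29

Sum of ASFRs = 0.124 + 0.217 + 0.337 + 0.246 + 0.096 + 0.033 + 0.005 = 1.058
TFR = 5 × 1.058 = 5.29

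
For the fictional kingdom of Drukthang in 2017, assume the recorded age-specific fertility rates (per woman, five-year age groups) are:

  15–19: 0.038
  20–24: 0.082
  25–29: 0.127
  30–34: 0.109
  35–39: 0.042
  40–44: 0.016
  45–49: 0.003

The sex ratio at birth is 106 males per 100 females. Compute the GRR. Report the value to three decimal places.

1.012

Proportion female at birth = 100 / (100 + 106) = 0.48544.
Sum of ASFRs = 0.038 + 0.082 + 0.127 + 0.109 + 0.042 + 0.016 + 0.003 = 0.417
TFR = 5 × 0.417 = 2.085
GRR = 0.48544 × 2.085 = 1.01214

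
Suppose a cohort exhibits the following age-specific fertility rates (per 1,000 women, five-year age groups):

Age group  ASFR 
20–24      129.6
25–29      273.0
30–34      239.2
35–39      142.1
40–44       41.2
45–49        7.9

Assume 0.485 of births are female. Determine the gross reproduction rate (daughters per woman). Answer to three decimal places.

2.020

Proportion female at birth = 0.485.
Sum of ASFRs = 129.6 + 273.0 + 239.2 + 142.1 + 41.2 + 7.9 = 833.0
TFR = 5 × 833.0 / 1000 = 4.165
GRR = 0.485 × 4.165 = 2.02003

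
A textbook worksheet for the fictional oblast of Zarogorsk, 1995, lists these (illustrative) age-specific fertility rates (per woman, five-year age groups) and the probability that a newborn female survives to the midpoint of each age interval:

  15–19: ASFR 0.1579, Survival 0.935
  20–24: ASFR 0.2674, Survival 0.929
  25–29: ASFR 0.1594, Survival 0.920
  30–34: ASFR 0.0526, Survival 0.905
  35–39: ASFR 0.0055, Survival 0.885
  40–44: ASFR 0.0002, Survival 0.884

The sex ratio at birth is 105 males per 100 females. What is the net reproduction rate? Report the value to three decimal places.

1.452

Proportion female at birth = 100 / (100 + 105) = 0.48780.
Per-age-group product (5 × ASFR × survival probability):
  15–19: 5 × 0.1579 × 0.935 = 0.73818
  20–24: 5 × 0.2674 × 0.929 = 1.24207
  25–29: 5 × 0.1594 × 0.920 = 0.73324
  30–34: 5 × 0.0526 × 0.905 = 0.23802
  35–39: 5 × 0.0055 × 0.885 = 0.02434
  40–44: 5 × 0.0002 × 0.884 = 0.00088
Sum = 2.97673
NRR = 0.48780 × 2.97673 = 1.45205
With NRR above 1 the population is above replacement fertility.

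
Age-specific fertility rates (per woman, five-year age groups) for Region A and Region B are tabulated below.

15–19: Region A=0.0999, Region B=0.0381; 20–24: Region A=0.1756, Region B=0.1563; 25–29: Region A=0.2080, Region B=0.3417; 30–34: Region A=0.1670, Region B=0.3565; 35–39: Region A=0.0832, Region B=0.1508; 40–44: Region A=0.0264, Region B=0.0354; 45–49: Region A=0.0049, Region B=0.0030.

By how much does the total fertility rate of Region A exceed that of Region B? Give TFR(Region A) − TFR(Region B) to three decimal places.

Region A:
  Sum of ASFRs = 0.0999 + 0.1756 + 0.2080 + 0.1670 + 0.0832 + 0.0264 + 0.0049 = 0.7650
  TFR = 5 × 0.7650 = 3.825
Region B:
  Sum of ASFRs = 0.0381 + 0.1563 + 0.3417 + 0.3565 + 0.1508 + 0.0354 + 0.0030 = 1.0818
  TFR = 5 × 1.0818 = 5.409
Difference = 3.825 − 5.409 = -1.584

-1.584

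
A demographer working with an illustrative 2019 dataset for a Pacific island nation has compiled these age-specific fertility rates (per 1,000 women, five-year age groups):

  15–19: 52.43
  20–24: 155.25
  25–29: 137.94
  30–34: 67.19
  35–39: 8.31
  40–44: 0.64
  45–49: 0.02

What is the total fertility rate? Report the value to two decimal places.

Sum of ASFRs = 52.43 + 155.25 + 137.94 + 67.19 + 8.31 + 0.64 + 0.02 = 421.78
TFR = 5 × 421.78 / 1000 = 2.1089

2.11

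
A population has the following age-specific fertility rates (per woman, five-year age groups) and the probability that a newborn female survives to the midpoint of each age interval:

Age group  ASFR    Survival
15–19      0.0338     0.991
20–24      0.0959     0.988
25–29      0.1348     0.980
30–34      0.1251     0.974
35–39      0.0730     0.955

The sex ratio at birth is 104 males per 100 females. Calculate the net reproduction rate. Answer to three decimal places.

1.108

Proportion female at birth = 100 / (100 + 104) = 0.49020.
Survival-weighted fertility by age (5·fₓ·Sₓ):
  15–19: 5 × 0.0338 × 0.991 = 0.16748
  20–24: 5 × 0.0959 × 0.988 = 0.47375
  25–29: 5 × 0.1348 × 0.980 = 0.66052
  30–34: 5 × 0.1251 × 0.974 = 0.60924
  35–39: 5 × 0.0730 × 0.955 = 0.34858
Sum = 2.25957
NRR = 0.49020 × 2.25957 = 1.10764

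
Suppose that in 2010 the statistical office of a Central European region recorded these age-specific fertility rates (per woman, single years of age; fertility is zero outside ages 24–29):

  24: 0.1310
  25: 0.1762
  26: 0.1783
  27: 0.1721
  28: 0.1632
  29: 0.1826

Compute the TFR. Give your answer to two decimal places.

1.00

Sum of ASFRs = 0.1310 + 0.1762 + 0.1783 + 0.1721 + 0.1632 + 0.1826 = 1.0034
TFR = 1.0034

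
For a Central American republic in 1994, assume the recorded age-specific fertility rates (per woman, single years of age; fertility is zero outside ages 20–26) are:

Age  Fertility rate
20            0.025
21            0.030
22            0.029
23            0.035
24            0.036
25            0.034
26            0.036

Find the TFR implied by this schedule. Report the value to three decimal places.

0.225

Sum of ASFRs = 0.025 + 0.030 + 0.029 + 0.035 + 0.036 + 0.034 + 0.036 = 0.225
TFR = 0.225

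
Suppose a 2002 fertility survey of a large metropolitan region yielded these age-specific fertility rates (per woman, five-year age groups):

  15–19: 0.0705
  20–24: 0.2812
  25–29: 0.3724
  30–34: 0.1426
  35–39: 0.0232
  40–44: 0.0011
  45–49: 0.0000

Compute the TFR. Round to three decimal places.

Sum of ASFRs = 0.0705 + 0.2812 + 0.3724 + 0.1426 + 0.0232 + 0.0011 + 0.0000 = 0.8910
TFR = 5 × 0.8910 = 4.455

4.455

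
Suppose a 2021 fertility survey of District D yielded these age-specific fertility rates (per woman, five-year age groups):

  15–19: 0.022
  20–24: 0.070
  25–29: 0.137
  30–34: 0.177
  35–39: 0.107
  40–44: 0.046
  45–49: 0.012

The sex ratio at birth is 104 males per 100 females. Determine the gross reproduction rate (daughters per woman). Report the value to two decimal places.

1.40

Proportion female at birth = 100 / (100 + 104) = 0.49020.
Sum of ASFRs = 0.022 + 0.070 + 0.137 + 0.177 + 0.107 + 0.046 + 0.012 = 0.571
TFR = 5 × 0.571 = 2.855
GRR = 0.49020 × 2.855 = 1.39952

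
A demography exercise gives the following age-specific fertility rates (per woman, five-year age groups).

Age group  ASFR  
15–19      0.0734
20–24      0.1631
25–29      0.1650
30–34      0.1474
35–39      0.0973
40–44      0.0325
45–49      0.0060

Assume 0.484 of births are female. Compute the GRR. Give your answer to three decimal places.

Proportion female at birth = 0.484.
Sum of ASFRs = 0.0734 + 0.1631 + 0.1650 + 0.1474 + 0.0973 + 0.0325 + 0.0060 = 0.6847
TFR = 5 × 0.6847 = 3.4235
GRR = 0.484 × 3.4235 = 1.65697

1.657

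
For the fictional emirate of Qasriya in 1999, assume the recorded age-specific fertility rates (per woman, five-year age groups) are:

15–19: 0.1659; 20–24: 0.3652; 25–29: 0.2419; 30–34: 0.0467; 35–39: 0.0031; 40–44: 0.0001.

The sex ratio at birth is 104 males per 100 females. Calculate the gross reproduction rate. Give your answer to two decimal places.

Proportion female at birth = 100 / (100 + 104) = 0.49020.
Sum of ASFRs = 0.1659 + 0.3652 + 0.2419 + 0.0467 + 0.0031 + 0.0001 = 0.8229
TFR = 5 × 0.8229 = 4.1145
GRR = 0.49020 × 4.1145 = 2.01693

2.02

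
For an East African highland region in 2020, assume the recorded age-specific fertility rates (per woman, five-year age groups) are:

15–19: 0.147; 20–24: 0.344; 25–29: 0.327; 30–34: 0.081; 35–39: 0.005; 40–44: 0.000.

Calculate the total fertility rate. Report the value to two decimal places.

4.52

Sum of ASFRs = 0.147 + 0.344 + 0.327 + 0.081 + 0.005 + 0.000 = 0.904
TFR = 5 × 0.904 = 4.52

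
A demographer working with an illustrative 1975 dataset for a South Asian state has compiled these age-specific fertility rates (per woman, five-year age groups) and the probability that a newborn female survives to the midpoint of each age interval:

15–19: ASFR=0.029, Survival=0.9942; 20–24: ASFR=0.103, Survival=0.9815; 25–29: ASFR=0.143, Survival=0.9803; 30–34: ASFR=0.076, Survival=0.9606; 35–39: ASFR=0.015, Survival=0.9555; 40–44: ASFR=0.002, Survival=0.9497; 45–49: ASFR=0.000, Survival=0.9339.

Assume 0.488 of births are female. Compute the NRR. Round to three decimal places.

Proportion female at birth = 0.488.
Weighting each age-specific rate by interval width and survival:
  15–19: 5 × 0.029 × 0.9942 = 0.14416
  20–24: 5 × 0.103 × 0.9815 = 0.50547
  25–29: 5 × 0.143 × 0.9803 = 0.70091
  30–34: 5 × 0.076 × 0.9606 = 0.36503
  35–39: 5 × 0.015 × 0.9555 = 0.07166
  40–44: 5 × 0.002 × 0.9497 = 0.00950
  45–49: 5 × 0.000 × 0.9339 = 0.00000
Sum = 1.79673
NRR = 0.488 × 1.79673 = 0.87680

0.877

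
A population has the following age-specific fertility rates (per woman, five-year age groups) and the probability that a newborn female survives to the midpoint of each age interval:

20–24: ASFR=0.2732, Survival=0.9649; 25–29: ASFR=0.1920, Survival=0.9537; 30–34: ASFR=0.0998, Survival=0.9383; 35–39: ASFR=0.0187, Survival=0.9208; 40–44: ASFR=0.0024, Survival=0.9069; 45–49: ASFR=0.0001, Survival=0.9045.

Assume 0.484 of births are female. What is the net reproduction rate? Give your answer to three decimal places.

1.355

Proportion female at birth = 0.484.
Survival-weighted fertility by age (5·fₓ·Sₓ):
  20–24: 5 × 0.2732 × 0.9649 = 1.31805
  25–29: 5 × 0.1920 × 0.9537 = 0.91555
  30–34: 5 × 0.0998 × 0.9383 = 0.46821
  35–39: 5 × 0.0187 × 0.9208 = 0.08609
  40–44: 5 × 0.0024 × 0.9069 = 0.01088
  45–49: 5 × 0.0001 × 0.9045 = 0.00045
Sum = 2.79923
NRR = 0.484 × 2.79923 = 1.35483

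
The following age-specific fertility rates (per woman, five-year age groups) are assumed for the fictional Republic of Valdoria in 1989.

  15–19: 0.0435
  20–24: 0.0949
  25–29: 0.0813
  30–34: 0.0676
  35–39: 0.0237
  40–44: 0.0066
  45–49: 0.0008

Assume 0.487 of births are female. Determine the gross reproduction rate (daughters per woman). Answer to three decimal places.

Proportion female at birth = 0.487.
Sum of ASFRs = 0.0435 + 0.0949 + 0.0813 + 0.0676 + 0.0237 + 0.0066 + 0.0008 = 0.3184
TFR = 5 × 0.3184 = 1.592
GRR = 0.487 × 1.592 = 0.77530

0.775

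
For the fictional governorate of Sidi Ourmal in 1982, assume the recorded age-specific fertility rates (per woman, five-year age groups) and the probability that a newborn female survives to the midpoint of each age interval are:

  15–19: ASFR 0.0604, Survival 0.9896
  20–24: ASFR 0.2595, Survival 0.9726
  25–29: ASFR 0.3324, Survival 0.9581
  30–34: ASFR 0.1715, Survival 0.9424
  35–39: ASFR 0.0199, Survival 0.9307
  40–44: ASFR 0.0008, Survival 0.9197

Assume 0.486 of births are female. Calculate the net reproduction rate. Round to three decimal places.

1.972

Proportion female at birth = 0.486.
Each age group contributes 5 × ASFR × survival:
  15–19: 5 × 0.0604 × 0.9896 = 0.29886
  20–24: 5 × 0.2595 × 0.9726 = 1.26195
  25–29: 5 × 0.3324 × 0.9581 = 1.59236
  30–34: 5 × 0.1715 × 0.9424 = 0.80811
  35–39: 5 × 0.0199 × 0.9307 = 0.09260
  40–44: 5 × 0.0008 × 0.9197 = 0.00368
Sum = 4.05756
NRR = 0.486 × 4.05756 = 1.97197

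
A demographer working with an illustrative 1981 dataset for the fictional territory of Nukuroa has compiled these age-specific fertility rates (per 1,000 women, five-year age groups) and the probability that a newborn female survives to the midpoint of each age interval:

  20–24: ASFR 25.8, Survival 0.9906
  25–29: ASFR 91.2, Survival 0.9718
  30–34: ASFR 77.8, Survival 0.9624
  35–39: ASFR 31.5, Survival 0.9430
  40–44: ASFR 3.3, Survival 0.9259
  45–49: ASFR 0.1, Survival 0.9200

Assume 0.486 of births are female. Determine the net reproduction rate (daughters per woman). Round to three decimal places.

Proportion female at birth = 0.486.
Survival-weighted fertility by age (5·fₓ·Sₓ):
  20–24: 5 × 25.8/1000 × 0.9906 = 0.12779
  25–29: 5 × 91.2/1000 × 0.9718 = 0.44314
  30–34: 5 × 77.8/1000 × 0.9624 = 0.37437
  35–39: 5 × 31.5/1000 × 0.9430 = 0.14852
  40–44: 5 × 3.3/1000 × 0.9259 = 0.01528
  45–49: 5 × 0.1/1000 × 0.9200 = 0.00046
Sum = 1.10956
NRR = 0.486 × 1.10956 = 0.53925
NRR < 1, so the cohort does not fully replace itself.

0.539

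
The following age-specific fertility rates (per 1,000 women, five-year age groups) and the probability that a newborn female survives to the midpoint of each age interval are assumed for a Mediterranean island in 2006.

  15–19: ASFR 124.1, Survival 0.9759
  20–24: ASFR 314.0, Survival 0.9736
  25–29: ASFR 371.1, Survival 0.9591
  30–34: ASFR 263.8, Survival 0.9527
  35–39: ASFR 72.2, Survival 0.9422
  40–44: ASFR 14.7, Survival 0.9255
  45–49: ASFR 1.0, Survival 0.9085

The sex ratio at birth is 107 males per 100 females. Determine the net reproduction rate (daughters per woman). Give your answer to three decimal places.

2.697

Proportion female at birth = 100 / (100 + 107) = 0.48309.
Per-age-group product (5 × ASFR × survival probability):
  15–19: 5 × 124.1/1000 × 0.9759 = 0.60555
  20–24: 5 × 314.0/1000 × 0.9736 = 1.52855
  25–29: 5 × 371.1/1000 × 0.9591 = 1.77961
  30–34: 5 × 263.8/1000 × 0.9527 = 1.25661
  35–39: 5 × 72.2/1000 × 0.9422 = 0.34013
  40–44: 5 × 14.7/1000 × 0.9255 = 0.06802
  45–49: 5 × 1.0/1000 × 0.9085 = 0.00454
Sum = 5.58301
NRR = 0.48309 × 5.58301 = 2.69710
NRR > 1, so each generation more than replaces itself.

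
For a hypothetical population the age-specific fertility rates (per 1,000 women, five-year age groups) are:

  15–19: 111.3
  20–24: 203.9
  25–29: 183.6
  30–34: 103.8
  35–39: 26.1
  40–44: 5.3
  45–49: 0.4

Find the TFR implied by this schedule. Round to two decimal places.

3.17

Sum of ASFRs = 111.3 + 203.9 + 183.6 + 103.8 + 26.1 + 5.3 + 0.4 = 634.4
TFR = 5 × 634.4 / 1000 = 3.172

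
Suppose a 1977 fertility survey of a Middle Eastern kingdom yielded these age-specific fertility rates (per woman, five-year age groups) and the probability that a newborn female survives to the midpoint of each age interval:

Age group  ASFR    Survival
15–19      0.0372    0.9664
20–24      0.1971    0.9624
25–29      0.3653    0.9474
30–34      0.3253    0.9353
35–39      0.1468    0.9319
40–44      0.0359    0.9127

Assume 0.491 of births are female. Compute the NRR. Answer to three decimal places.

2.567

Proportion female at birth = 0.491.
Survival-weighted fertility by age (5·fₓ·Sₓ):
  15–19: 5 × 0.0372 × 0.9664 = 0.17975
  20–24: 5 × 0.1971 × 0.9624 = 0.94845
  25–29: 5 × 0.3653 × 0.9474 = 1.73043
  30–34: 5 × 0.3253 × 0.9353 = 1.52127
  35–39: 5 × 0.1468 × 0.9319 = 0.68401
  40–44: 5 × 0.0359 × 0.9127 = 0.16383
Sum = 5.22774
NRR = 0.491 × 5.22774 = 2.56682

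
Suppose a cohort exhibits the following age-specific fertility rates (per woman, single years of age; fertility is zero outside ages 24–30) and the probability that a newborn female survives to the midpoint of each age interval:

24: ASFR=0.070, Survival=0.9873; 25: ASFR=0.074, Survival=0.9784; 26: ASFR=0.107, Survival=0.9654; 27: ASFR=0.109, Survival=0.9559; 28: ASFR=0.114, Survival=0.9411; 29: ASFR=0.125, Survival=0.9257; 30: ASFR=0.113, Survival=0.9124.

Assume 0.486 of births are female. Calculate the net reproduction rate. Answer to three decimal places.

0.328

Proportion female at birth = 0.486.
Each age group contributes 1 × ASFR × survival:
  24: 1 × 0.070 × 0.9873 = 0.06911
  25: 1 × 0.074 × 0.9784 = 0.07240
  26: 1 × 0.107 × 0.9654 = 0.10330
  27: 1 × 0.109 × 0.9559 = 0.10419
  28: 1 × 0.114 × 0.9411 = 0.10729
  29: 1 × 0.125 × 0.9257 = 0.11571
  30: 1 × 0.113 × 0.9124 = 0.10310
Sum = 0.67510
NRR = 0.486 × 0.67510 = 0.32810
NRR < 1, so the cohort does not fully replace itself.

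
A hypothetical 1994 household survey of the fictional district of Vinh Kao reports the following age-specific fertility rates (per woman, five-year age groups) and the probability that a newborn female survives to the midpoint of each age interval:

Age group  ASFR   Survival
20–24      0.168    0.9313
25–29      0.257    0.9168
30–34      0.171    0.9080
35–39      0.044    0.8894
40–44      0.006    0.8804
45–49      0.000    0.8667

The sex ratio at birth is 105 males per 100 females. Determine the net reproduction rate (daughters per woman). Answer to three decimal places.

Proportion female at birth = 100 / (100 + 105) = 0.48780.
Survival-weighted fertility by age (5·fₓ·Sₓ):
  20–24: 5 × 0.168 × 0.9313 = 0.78229
  25–29: 5 × 0.257 × 0.9168 = 1.17809
  30–34: 5 × 0.171 × 0.9080 = 0.77634
  35–39: 5 × 0.044 × 0.8894 = 0.19567
  40–44: 5 × 0.006 × 0.8804 = 0.02641
  45–49: 5 × 0.000 × 0.8667 = 0.00000
Sum = 2.95880
NRR = 0.48780 × 2.95880 = 1.44330
With NRR above 1 the population is above replacement fertility.

1.443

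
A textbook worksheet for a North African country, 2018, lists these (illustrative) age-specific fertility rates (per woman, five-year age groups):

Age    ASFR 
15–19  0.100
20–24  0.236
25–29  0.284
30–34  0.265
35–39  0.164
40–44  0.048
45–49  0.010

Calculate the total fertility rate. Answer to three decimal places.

5.535

Sum of ASFRs = 0.100 + 0.236 + 0.284 + 0.265 + 0.164 + 0.048 + 0.010 = 1.107
TFR = 5 × 1.107 = 5.535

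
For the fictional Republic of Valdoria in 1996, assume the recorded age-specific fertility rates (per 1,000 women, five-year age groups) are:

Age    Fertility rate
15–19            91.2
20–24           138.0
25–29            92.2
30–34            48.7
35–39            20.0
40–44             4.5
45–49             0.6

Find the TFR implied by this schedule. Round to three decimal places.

Sum of ASFRs = 91.2 + 138.0 + 92.2 + 48.7 + 20.0 + 4.5 + 0.6 = 395.2
TFR = 5 × 395.2 / 1000 = 1.976

1.976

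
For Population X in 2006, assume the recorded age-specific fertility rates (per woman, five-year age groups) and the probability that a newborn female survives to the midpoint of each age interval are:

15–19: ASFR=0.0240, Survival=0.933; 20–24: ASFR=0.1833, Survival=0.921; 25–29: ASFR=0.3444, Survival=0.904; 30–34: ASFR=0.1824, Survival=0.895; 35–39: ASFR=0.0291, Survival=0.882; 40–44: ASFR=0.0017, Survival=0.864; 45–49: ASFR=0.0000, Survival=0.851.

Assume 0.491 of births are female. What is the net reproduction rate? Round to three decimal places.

1.701

Proportion female at birth = 0.491.
Survival-weighted fertility by age (5·fₓ·Sₓ):
  15–19: 5 × 0.0240 × 0.933 = 0.11196
  20–24: 5 × 0.1833 × 0.921 = 0.84410
  25–29: 5 × 0.3444 × 0.904 = 1.55669
  30–34: 5 × 0.1824 × 0.895 = 0.81624
  35–39: 5 × 0.0291 × 0.882 = 0.12833
  40–44: 5 × 0.0017 × 0.864 = 0.00734
  45–49: 5 × 0.0000 × 0.851 = 0.00000
Sum = 3.46466
NRR = 0.491 × 3.46466 = 1.70115
With NRR above 1 the population is above replacement fertility.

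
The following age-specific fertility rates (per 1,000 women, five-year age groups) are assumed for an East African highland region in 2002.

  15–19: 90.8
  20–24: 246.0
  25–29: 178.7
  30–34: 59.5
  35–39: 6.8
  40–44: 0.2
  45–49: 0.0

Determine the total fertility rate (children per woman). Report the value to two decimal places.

Sum of ASFRs = 90.8 + 246.0 + 178.7 + 59.5 + 6.8 + 0.2 + 0.0 = 582.0
TFR = 5 × 582.0 / 1000 = 2.91

2.91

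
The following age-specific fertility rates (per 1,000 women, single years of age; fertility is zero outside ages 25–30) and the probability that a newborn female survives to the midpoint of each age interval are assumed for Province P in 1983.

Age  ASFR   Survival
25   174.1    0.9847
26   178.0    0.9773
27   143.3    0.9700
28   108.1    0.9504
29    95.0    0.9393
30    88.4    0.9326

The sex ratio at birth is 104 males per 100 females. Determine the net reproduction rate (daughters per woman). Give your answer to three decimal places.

0.372

Proportion female at birth = 100 / (100 + 104) = 0.49020.
Per-age-group product (1 × ASFR × survival probability):
  25: 1 × 174.1/1000 × 0.9847 = 0.17144
  26: 1 × 178.0/1000 × 0.9773 = 0.17396
  27: 1 × 143.3/1000 × 0.9700 = 0.13900
  28: 1 × 108.1/1000 × 0.9504 = 0.10274
  29: 1 × 95.0/1000 × 0.9393 = 0.08923
  30: 1 × 88.4/1000 × 0.9326 = 0.08244
Sum = 0.75881
NRR = 0.49020 × 0.75881 = 0.37197
With NRR below 1 the population is below replacement fertility.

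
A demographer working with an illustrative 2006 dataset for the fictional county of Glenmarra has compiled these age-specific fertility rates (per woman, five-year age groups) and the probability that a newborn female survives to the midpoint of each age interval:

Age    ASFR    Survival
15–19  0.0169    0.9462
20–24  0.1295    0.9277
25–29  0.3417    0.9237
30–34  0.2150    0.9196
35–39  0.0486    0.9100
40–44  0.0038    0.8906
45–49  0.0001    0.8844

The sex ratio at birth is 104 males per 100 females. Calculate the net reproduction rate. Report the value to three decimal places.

Proportion female at birth = 100 / (100 + 104) = 0.49020.
Weighting each age-specific rate by interval width and survival:
  15–19: 5 × 0.0169 × 0.9462 = 0.07995
  20–24: 5 × 0.1295 × 0.9277 = 0.60069
  25–29: 5 × 0.3417 × 0.9237 = 1.57814
  30–34: 5 × 0.2150 × 0.9196 = 0.98857
  35–39: 5 × 0.0486 × 0.9100 = 0.22113
  40–44: 5 × 0.0038 × 0.8906 = 0.01692
  45–49: 5 × 0.0001 × 0.8844 = 0.00044
Sum = 3.48584
NRR = 0.49020 × 3.48584 = 1.70876

1.709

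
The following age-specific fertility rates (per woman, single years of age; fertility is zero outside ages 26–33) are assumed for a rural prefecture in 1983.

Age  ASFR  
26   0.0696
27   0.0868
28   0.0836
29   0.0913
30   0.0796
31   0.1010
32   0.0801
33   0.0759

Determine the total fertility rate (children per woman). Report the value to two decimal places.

Sum of ASFRs = 0.0696 + 0.0868 + 0.0836 + 0.0913 + 0.0796 + 0.1010 + 0.0801 + 0.0759 = 0.6679
TFR = 0.6679

0.67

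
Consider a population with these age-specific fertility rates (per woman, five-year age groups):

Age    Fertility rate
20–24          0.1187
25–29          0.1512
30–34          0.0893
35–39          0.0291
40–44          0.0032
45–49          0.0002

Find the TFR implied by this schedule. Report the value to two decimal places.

1.96

Sum of ASFRs = 0.1187 + 0.1512 + 0.0893 + 0.0291 + 0.0032 + 0.0002 = 0.3917
TFR = 5 × 0.3917 = 1.9585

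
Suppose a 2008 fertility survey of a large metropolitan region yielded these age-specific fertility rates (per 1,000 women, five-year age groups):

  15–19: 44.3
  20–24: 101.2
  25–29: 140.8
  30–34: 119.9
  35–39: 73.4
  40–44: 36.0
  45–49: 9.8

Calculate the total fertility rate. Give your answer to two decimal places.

Sum of ASFRs = 44.3 + 101.2 + 140.8 + 119.9 + 73.4 + 36.0 + 9.8 = 525.4
TFR = 5 × 525.4 / 1000 = 2.627

2.63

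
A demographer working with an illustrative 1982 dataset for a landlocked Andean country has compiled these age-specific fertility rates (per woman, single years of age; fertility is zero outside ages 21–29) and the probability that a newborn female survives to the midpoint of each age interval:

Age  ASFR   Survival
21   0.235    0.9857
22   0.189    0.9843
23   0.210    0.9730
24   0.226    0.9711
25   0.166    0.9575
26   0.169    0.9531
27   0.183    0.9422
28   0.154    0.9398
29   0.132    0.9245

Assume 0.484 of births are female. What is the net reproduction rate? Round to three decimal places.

Proportion female at birth = 0.484.
Each age group contributes 1 × ASFR × survival:
  21: 1 × 0.235 × 0.9857 = 0.23164
  22: 1 × 0.189 × 0.9843 = 0.18603
  23: 1 × 0.210 × 0.9730 = 0.20433
  24: 1 × 0.226 × 0.9711 = 0.21947
  25: 1 × 0.166 × 0.9575 = 0.15895
  26: 1 × 0.169 × 0.9531 = 0.16107
  27: 1 × 0.183 × 0.9422 = 0.17242
  28: 1 × 0.154 × 0.9398 = 0.14473
  29: 1 × 0.132 × 0.9245 = 0.12203
Sum = 1.60067
NRR = 0.484 × 1.60067 = 0.77472

0.775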